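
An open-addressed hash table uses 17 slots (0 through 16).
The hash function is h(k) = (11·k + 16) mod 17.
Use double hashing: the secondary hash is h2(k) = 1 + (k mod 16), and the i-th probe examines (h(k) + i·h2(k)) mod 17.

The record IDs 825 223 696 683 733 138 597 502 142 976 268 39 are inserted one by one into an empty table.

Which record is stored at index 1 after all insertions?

733

Insert 825: h=13, slot 13 empty → index 13.
Insert 223: h=4, slot 4 empty → index 4.
Insert 696: h=5, slot 5 empty → index 5.
Insert 683: h=15, slot 15 empty → index 15.
Insert 733: h=4, h2=14, slot 4 occupied → index 1.
Insert 138: h=4, h2=11, slots 4,15 occupied → index 9.
Insert 597: h=4, h2=6, slot 4 occupied → index 10.
Insert 502: h=13, h2=7, slot 13 occupied → index 3.
Insert 142: h=14, slot 14 empty → index 14.
Insert 976: h=8, slot 8 empty → index 8.
Insert 268: h=6, slot 6 empty → index 6.
Insert 39: h=3, h2=8, slot 3 occupied → index 11.
Table: [., 733, ., 502, 223, 696, 268, ., 976, 138, 597, 39, ., 825, 142, 683, .]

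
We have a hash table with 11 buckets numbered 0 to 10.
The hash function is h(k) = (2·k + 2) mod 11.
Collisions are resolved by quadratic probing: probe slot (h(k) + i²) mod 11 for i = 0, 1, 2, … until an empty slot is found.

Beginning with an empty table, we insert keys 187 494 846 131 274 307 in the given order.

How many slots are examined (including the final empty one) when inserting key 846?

2

187 hashes to 2; slot 2 is free → place at 2.
494 hashes to 0; slot 0 is free → place at 0.
846 hashes to 0; 0 taken → place at 1.
131 hashes to 0; 0,1 taken → place at 4.
274 hashes to 0; 0,1,4 taken → place at 9.
307 hashes to 0; 0,1,4,9 taken → place at 5.
Table: [494, 846, 187, ., 131, 307, ., ., ., 274, .]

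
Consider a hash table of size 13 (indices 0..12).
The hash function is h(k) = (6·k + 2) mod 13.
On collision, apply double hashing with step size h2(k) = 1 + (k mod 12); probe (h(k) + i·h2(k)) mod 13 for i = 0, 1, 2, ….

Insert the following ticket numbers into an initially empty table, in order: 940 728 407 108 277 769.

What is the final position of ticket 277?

4

940 hashes to 0; slot 0 is free → place at 0.
728 hashes to 2; slot 2 is free → place at 2.
407 hashes to 0, h2=12; 0 taken → place at 12.
108 hashes to 0, h2=1; 0 taken → place at 1.
277 hashes to 0, h2=2; 0,2 taken → place at 4.
769 hashes to 1, h2=2; 1 taken → place at 3.
Table: [940, 108, 728, 769, 277, -, -, -, -, -, -, -, 407]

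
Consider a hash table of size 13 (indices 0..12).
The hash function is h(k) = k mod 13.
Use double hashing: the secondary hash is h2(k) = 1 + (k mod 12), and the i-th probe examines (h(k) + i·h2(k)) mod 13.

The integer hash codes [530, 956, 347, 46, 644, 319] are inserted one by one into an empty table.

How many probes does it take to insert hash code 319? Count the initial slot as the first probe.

530 hashes to 10; slot 10 is free -> place at 10.
956 hashes to 7; slot 7 is free -> place at 7.
347 hashes to 9; slot 9 is free -> place at 9.
46 hashes to 7, h2=11; 7 taken -> place at 5.
644 hashes to 7, h2=9; 7 taken -> place at 3.
319 hashes to 7, h2=8; 7 taken -> place at 2.
Table: [., ., 319, 644, ., 46, ., 956, ., 347, 530, ., .]

2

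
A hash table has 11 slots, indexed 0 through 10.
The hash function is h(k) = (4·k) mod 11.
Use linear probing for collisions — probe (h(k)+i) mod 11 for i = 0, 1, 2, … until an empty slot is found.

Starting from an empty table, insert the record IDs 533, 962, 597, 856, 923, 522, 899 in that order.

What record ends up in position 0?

522

533: h=9 → slot 9
962: h=9, probe 9,10 → slot 10
597: h=1 → slot 1
856: h=3 → slot 3
923: h=7 → slot 7
522: h=9, probe 9,10,0 → slot 0
899: h=10, probe 10,0,1,2 → slot 2
Table: [522, 597, 899, 856, ∅, ∅, ∅, 923, ∅, 533, 962]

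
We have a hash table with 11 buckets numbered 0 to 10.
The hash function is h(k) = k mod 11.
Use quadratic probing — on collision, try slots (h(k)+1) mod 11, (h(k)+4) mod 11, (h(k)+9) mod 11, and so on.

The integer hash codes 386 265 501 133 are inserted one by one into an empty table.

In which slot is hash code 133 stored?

5

Insert 386: h=1, slot 1 empty -> index 1.
Insert 265: h=1, slot 1 occupied -> index 2.
Insert 501: h=6, slot 6 empty -> index 6.
Insert 133: h=1, slots 1,2 occupied -> index 5.
Table: [—, 386, 265, —, —, 133, 501, —, —, —, —]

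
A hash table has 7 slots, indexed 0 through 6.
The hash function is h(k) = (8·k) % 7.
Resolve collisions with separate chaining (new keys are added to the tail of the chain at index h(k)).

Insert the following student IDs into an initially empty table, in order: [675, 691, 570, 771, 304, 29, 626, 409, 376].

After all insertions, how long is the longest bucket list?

5

675 → bucket 3
691 → bucket 5
570 → bucket 3 (collision)
771 → bucket 1
304 → bucket 3 (collision)
29 → bucket 1 (collision)
626 → bucket 3 (collision)
409 → bucket 3 (collision)
376 → bucket 5 (collision)
Final buckets:
0: _
1: 771 -> 29
2: _
3: 675 -> 570 -> 304 -> 626 -> 409
4: _
5: 691 -> 376
6: _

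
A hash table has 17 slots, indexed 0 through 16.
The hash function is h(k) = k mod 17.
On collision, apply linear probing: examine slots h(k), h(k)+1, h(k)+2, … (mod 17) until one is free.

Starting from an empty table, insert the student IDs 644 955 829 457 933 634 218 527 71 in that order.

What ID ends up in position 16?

644 hashes to 15; slot 15 is free → place at 15.
955 hashes to 3; slot 3 is free → place at 3.
829 hashes to 13; slot 13 is free → place at 13.
457 hashes to 15; 15 taken → place at 16.
933 hashes to 15; 15,16 taken → place at 0.
634 hashes to 5; slot 5 is free → place at 5.
218 hashes to 14; slot 14 is free → place at 14.
527 hashes to 0; 0 taken → place at 1.
71 hashes to 3; 3 taken → place at 4.
Table: [933, 527, -, 955, 71, 634, -, -, -, -, -, -, -, 829, 218, 644, 457]

457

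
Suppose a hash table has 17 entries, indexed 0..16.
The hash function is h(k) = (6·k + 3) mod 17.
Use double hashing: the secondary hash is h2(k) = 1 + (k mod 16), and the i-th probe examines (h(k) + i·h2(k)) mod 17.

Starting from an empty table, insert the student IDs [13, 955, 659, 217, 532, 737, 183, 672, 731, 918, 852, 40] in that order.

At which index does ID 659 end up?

0

13 hashes to 13; slot 13 is free => place at 13.
955 hashes to 4; slot 4 is free => place at 4.
659 hashes to 13, h2=4; 13 taken => place at 0.
217 hashes to 13, h2=10; 13 taken => place at 6.
532 hashes to 16; slot 16 is free => place at 16.
737 hashes to 5; slot 5 is free => place at 5.
183 hashes to 13, h2=8; 13,4 taken => place at 12.
672 hashes to 6, h2=1; 6 taken => place at 7.
731 hashes to 3; slot 3 is free => place at 3.
918 hashes to 3, h2=7; 3 taken => place at 10.
852 hashes to 15; slot 15 is free => place at 15.
40 hashes to 5, h2=9; 5 taken => place at 14.
Table: [659, ∅, ∅, 731, 955, 737, 217, 672, ∅, ∅, 918, ∅, 183, 13, 40, 852, 532]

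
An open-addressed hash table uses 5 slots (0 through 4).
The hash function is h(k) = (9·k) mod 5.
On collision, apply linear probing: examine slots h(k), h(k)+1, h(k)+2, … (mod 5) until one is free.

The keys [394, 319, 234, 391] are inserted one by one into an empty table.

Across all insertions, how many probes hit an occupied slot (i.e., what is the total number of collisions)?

3

394: h=1 -> slot 1
319: h=1, probe 1,2 -> slot 2
234: h=1, probe 1,2,3 -> slot 3
391: h=4 -> slot 4
Table: [_, 394, 319, 234, 391]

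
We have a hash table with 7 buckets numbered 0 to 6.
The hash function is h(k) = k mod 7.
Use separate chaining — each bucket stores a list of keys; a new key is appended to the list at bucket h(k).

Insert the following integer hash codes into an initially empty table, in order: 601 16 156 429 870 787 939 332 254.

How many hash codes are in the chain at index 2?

601 → bucket 6
16 → bucket 2
156 → bucket 2 (collision)
429 → bucket 2 (collision)
870 → bucket 2 (collision)
787 → bucket 3
939 → bucket 1
332 → bucket 3 (collision)
254 → bucket 2 (collision)
Final buckets:
0: ∅
1: 939
2: 16 -> 156 -> 429 -> 870 -> 254
3: 787 -> 332
4: ∅
5: ∅
6: 601

5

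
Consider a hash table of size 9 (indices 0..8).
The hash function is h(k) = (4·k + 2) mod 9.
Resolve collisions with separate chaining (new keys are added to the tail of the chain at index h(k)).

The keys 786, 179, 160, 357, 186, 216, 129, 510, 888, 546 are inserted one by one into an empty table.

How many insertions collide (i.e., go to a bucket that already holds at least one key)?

Insert 786: h=5, bucket 5 empty → new chain.
Insert 179: h=7, bucket 7 empty → new chain.
Insert 160: h=3, bucket 3 empty → new chain.
Insert 357: h=8, bucket 8 empty → new chain.
Insert 186: h=8, bucket 8 nonempty → append to chain.
Insert 216: h=2, bucket 2 empty → new chain.
Insert 129: h=5, bucket 5 nonempty → append to chain.
Insert 510: h=8, bucket 8 nonempty → append to chain.
Insert 888: h=8, bucket 8 nonempty → append to chain.
Insert 546: h=8, bucket 8 nonempty → append to chain.
Final buckets:
0: -
1: -
2: 216
3: 160
4: -
5: 786 -> 129
6: -
7: 179
8: 357 -> 186 -> 510 -> 888 -> 546

5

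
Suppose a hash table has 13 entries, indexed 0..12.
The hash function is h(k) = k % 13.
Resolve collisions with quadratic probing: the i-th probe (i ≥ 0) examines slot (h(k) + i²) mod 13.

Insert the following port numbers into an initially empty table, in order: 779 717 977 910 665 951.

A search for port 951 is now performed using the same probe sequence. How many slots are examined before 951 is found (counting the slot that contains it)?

779: h=12 → slot 12
717: h=2 → slot 2
977: h=2, probe 2,3 → slot 3
910: h=0 → slot 0
665: h=2, probe 2,3,6 → slot 6
951: h=2, probe 2,3,6,11 → slot 11
Table: [910, _, 717, 977, _, _, 665, _, _, _, _, 951, 779]
Lookup 951: h=2, probe 2,3,6,11 → found at 11.

4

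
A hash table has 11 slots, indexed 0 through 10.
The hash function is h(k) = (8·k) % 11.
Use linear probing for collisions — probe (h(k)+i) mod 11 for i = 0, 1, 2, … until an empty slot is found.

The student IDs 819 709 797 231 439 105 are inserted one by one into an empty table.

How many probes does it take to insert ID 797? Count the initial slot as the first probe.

3

819: h=7 => slot 7
709: h=7, probe 7,8 => slot 8
797: h=7, probe 7,8,9 => slot 9
231: h=0 => slot 0
439: h=3 => slot 3
105: h=4 => slot 4
Table: [231, ∅, ∅, 439, 105, ∅, ∅, 819, 709, 797, ∅]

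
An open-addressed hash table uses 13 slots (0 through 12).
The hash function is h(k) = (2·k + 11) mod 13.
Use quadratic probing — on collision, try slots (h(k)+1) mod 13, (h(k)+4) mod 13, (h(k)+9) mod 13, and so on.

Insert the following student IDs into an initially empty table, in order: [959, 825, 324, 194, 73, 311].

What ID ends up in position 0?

194

959 hashes to 5; slot 5 is free → place at 5.
825 hashes to 10; slot 10 is free → place at 10.
324 hashes to 9; slot 9 is free → place at 9.
194 hashes to 9; 9,10 taken → place at 0.
73 hashes to 1; slot 1 is free → place at 1.
311 hashes to 9; 9,10,0,5 taken → place at 12.
Table: [194, 73, ∅, ∅, ∅, 959, ∅, ∅, ∅, 324, 825, ∅, 311]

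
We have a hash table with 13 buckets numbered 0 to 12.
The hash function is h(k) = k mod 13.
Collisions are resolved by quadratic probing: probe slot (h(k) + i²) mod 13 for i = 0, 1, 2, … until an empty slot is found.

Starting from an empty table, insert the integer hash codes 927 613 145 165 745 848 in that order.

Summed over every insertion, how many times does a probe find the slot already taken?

4

927 hashes to 4; slot 4 is free → place at 4.
613 hashes to 2; slot 2 is free → place at 2.
145 hashes to 2; 2 taken → place at 3.
165 hashes to 9; slot 9 is free → place at 9.
745 hashes to 4; 4 taken → place at 5.
848 hashes to 3; 3,4 taken → place at 7.
Table: [—, —, 613, 145, 927, 745, —, 848, —, 165, —, —, —]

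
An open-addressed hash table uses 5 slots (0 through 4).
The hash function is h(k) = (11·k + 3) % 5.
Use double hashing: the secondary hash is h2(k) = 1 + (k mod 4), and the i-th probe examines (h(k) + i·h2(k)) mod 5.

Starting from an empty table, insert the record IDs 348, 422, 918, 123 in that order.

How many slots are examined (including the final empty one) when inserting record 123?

Insert 348: h=1, slot 1 empty => index 1.
Insert 422: h=0, slot 0 empty => index 0.
Insert 918: h=1, h2=3, slot 1 occupied => index 4.
Insert 123: h=1, h2=4, slots 1,0,4 occupied => index 3.
Table: [422, 348, —, 123, 918]

4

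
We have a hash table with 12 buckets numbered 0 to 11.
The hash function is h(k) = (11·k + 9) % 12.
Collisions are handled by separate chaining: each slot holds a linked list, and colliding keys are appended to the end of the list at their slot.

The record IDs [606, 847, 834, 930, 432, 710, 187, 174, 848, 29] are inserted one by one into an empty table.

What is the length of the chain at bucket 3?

4

606 → bucket 3
847 → bucket 2
834 → bucket 3 (collision)
930 → bucket 3 (collision)
432 → bucket 9
710 → bucket 7
187 → bucket 2 (collision)
174 → bucket 3 (collision)
848 → bucket 1
29 → bucket 4
Final buckets:
0: .
1: 848
2: 847 -> 187
3: 606 -> 834 -> 930 -> 174
4: 29
5: .
6: .
7: 710
8: .
9: 432
10: .
11: .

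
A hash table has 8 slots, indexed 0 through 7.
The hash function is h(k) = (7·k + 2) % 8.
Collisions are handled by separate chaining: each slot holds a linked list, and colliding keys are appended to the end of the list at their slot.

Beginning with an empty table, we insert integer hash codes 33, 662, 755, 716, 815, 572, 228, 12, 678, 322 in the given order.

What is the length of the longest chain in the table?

4

33 -> bucket 1
662 -> bucket 4
755 -> bucket 7
716 -> bucket 6
815 -> bucket 3
572 -> bucket 6 (collision)
228 -> bucket 6 (collision)
12 -> bucket 6 (collision)
678 -> bucket 4 (collision)
322 -> bucket 0
Final buckets:
0: 322
1: 33
2: ∅
3: 815
4: 662 -> 678
5: ∅
6: 716 -> 572 -> 228 -> 12
7: 755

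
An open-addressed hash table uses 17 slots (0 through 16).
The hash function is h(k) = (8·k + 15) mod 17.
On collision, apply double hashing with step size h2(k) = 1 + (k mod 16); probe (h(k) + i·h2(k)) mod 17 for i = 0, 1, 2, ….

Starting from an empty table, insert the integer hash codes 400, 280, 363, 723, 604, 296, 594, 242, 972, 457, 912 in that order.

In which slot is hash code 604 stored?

400: h=2 → slot 2
280: h=11 → slot 11
363: h=12 → slot 12
723: h=2, h2=4, probe 2,6 → slot 6
604: h=2, h2=13, probe 2,15 → slot 15
296: h=3 → slot 3
594: h=7 → slot 7
242: h=13 → slot 13
972: h=5 → slot 5
457: h=16 → slot 16
912: h=1 → slot 1
Table: [-, 912, 400, 296, -, 972, 723, 594, -, -, -, 280, 363, 242, -, 604, 457]

15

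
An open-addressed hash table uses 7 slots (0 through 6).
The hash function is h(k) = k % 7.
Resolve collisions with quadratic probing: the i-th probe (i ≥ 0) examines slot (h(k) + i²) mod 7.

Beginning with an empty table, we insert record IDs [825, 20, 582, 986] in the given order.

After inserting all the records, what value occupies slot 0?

20

825 hashes to 6; slot 6 is free => place at 6.
20 hashes to 6; 6 taken => place at 0.
582 hashes to 1; slot 1 is free => place at 1.
986 hashes to 6; 6,0 taken => place at 3.
Table: [20, 582, -, 986, -, -, 825]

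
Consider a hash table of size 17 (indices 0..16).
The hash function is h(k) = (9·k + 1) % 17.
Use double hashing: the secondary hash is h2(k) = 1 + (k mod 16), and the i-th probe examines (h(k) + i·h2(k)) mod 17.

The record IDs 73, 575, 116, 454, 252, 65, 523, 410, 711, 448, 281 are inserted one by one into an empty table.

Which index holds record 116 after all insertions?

73: h=12 → slot 12
575: h=8 → slot 8
116: h=8, h2=5, probe 8,13 → slot 13
454: h=7 → slot 7
252: h=8, h2=13, probe 8,4 → slot 4
65: h=8, h2=2, probe 8,10 → slot 10
523: h=16 → slot 16
410: h=2 → slot 2
711: h=8, h2=8, probe 8,16,7,15 → slot 15
448: h=4, h2=1, probe 4,5 → slot 5
281: h=14 → slot 14
Table: [-, -, 410, -, 252, 448, -, 454, 575, -, 65, -, 73, 116, 281, 711, 523]

13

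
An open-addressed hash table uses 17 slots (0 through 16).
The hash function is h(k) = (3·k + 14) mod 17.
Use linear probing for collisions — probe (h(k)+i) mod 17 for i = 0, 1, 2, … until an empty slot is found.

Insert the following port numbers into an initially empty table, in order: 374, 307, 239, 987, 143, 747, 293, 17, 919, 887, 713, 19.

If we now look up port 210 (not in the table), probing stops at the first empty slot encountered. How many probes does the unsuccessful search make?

2

374: h=14 → slot 14
307: h=0 → slot 0
239: h=0, probe 0,1 → slot 1
987: h=0, probe 0,1,2 → slot 2
143: h=1, probe 1,2,3 → slot 3
747: h=11 → slot 11
293: h=9 → slot 9
17: h=14, probe 14,15 → slot 15
919: h=0, probe 0,1,2,3,4 → slot 4
887: h=6 → slot 6
713: h=11, probe 11,12 → slot 12
19: h=3, probe 3,4,5 → slot 5
Table: [307, 239, 987, 143, 919, 19, 887, _, _, 293, _, 747, 713, _, 374, 17, _]
Lookup 210: h=15, probe 15,16 → slot 16 empty, not found.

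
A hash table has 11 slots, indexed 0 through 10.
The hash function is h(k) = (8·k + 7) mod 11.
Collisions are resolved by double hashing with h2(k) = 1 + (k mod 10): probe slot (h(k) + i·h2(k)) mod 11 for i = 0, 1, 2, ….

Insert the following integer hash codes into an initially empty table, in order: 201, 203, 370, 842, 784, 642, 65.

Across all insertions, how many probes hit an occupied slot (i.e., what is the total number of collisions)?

Insert 201: h=9, slot 9 empty → index 9.
Insert 203: h=3, slot 3 empty → index 3.
Insert 370: h=8, slot 8 empty → index 8.
Insert 842: h=0, slot 0 empty → index 0.
Insert 784: h=9, h2=5, slots 9,3,8 occupied → index 2.
Insert 642: h=6, slot 6 empty → index 6.
Insert 65: h=10, slot 10 empty → index 10.
Table: [842, -, 784, 203, -, -, 642, -, 370, 201, 65]

3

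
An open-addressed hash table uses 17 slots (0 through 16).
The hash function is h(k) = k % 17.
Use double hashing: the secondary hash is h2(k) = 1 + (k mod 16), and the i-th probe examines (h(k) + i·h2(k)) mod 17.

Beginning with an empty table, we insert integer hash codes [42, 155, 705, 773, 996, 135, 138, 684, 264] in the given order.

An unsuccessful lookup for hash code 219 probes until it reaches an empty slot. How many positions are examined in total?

Insert 42: h=8, slot 8 empty → index 8.
Insert 155: h=2, slot 2 empty → index 2.
Insert 705: h=8, h2=2, slot 8 occupied → index 10.
Insert 773: h=8, h2=6, slot 8 occupied → index 14.
Insert 996: h=10, h2=5, slot 10 occupied → index 15.
Insert 135: h=16, slot 16 empty → index 16.
Insert 138: h=2, h2=11, slot 2 occupied → index 13.
Insert 684: h=4, slot 4 empty → index 4.
Insert 264: h=9, slot 9 empty → index 9.
Table: [∅, ∅, 155, ∅, 684, ∅, ∅, ∅, 42, 264, 705, ∅, ∅, 138, 773, 996, 135]
Lookup 219: h=15, h2=12, probe 15,10,5 → slot 5 empty, not found.

3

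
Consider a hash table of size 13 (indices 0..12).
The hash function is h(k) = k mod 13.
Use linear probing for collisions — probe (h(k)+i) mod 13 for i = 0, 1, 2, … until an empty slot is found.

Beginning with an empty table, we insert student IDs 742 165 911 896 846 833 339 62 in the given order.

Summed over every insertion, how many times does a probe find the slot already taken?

742: h=1 => slot 1
165: h=9 => slot 9
911: h=1, probe 1,2 => slot 2
896: h=12 => slot 12
846: h=1, probe 1,2,3 => slot 3
833: h=1, probe 1,2,3,4 => slot 4
339: h=1, probe 1,2,3,4,5 => slot 5
62: h=10 => slot 10
Table: [—, 742, 911, 846, 833, 339, —, —, —, 165, 62, —, 896]

10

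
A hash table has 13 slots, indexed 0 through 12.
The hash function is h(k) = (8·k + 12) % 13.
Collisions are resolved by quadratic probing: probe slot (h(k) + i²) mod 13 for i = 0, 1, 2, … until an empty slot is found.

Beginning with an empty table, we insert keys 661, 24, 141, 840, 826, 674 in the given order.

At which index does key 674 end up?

661: h=9 → slot 9
24: h=9, probe 9,10 → slot 10
141: h=9, probe 9,10,0 → slot 0
840: h=11 → slot 11
826: h=3 → slot 3
674: h=9, probe 9,10,0,5 → slot 5
Table: [141, ∅, ∅, 826, ∅, 674, ∅, ∅, ∅, 661, 24, 840, ∅]

5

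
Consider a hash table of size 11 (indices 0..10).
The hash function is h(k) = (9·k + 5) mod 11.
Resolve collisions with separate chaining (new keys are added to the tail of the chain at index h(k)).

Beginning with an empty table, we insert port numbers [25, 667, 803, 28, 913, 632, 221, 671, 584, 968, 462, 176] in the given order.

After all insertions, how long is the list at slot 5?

6

25 -> bucket 10
667 -> bucket 2
803 -> bucket 5
28 -> bucket 4
913 -> bucket 5 (collision)
632 -> bucket 6
221 -> bucket 3
671 -> bucket 5 (collision)
584 -> bucket 3 (collision)
968 -> bucket 5 (collision)
462 -> bucket 5 (collision)
176 -> bucket 5 (collision)
Final buckets:
0: -
1: -
2: 667
3: 221 -> 584
4: 28
5: 803 -> 913 -> 671 -> 968 -> 462 -> 176
6: 632
7: -
8: -
9: -
10: 25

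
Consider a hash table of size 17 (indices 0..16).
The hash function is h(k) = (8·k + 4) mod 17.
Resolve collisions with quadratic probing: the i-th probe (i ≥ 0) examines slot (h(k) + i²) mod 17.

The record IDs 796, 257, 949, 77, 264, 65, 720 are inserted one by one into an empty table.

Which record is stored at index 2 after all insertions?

720

Insert 796: h=14, slot 14 empty => index 14.
Insert 257: h=3, slot 3 empty => index 3.
Insert 949: h=14, slot 14 occupied => index 15.
Insert 77: h=8, slot 8 empty => index 8.
Insert 264: h=8, slot 8 occupied => index 9.
Insert 65: h=14, slots 14,15 occupied => index 1.
Insert 720: h=1, slot 1 occupied => index 2.
Table: [∅, 65, 720, 257, ∅, ∅, ∅, ∅, 77, 264, ∅, ∅, ∅, ∅, 796, 949, ∅]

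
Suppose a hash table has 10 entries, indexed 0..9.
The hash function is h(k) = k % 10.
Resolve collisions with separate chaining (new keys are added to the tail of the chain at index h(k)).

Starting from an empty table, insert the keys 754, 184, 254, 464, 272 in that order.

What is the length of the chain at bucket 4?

4

754 -> bucket 4
184 -> bucket 4 (collision)
254 -> bucket 4 (collision)
464 -> bucket 4 (collision)
272 -> bucket 2
Final buckets:
0: —
1: —
2: 272
3: —
4: 754 -> 184 -> 254 -> 464
5: —
6: —
7: —
8: —
9: —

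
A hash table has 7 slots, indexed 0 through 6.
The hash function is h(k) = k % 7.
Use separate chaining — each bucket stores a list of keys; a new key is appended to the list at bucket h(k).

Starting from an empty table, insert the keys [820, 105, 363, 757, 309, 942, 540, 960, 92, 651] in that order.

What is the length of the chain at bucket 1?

820 → bucket 1
105 → bucket 0
363 → bucket 6
757 → bucket 1 (collision)
309 → bucket 1 (collision)
942 → bucket 4
540 → bucket 1 (collision)
960 → bucket 1 (collision)
92 → bucket 1 (collision)
651 → bucket 0 (collision)
Final buckets:
0: 105 -> 651
1: 820 -> 757 -> 309 -> 540 -> 960 -> 92
2: ∅
3: ∅
4: 942
5: ∅
6: 363

6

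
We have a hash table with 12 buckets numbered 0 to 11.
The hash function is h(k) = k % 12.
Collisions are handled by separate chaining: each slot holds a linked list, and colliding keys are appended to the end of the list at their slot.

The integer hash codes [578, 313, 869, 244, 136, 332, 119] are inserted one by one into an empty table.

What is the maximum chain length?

578 -> bucket 2
313 -> bucket 1
869 -> bucket 5
244 -> bucket 4
136 -> bucket 4 (collision)
332 -> bucket 8
119 -> bucket 11
Final buckets:
0: _
1: 313
2: 578
3: _
4: 244 -> 136
5: 869
6: _
7: _
8: 332
9: _
10: _
11: 119

2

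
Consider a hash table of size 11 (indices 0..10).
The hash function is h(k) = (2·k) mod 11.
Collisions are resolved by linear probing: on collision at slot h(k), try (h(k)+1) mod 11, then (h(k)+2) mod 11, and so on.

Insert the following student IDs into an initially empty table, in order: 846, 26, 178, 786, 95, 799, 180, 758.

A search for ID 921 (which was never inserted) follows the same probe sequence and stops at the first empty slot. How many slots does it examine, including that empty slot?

846: h=9 -> slot 9
26: h=8 -> slot 8
178: h=4 -> slot 4
786: h=10 -> slot 10
95: h=3 -> slot 3
799: h=3, probe 3,4,5 -> slot 5
180: h=8, probe 8,9,10,0 -> slot 0
758: h=9, probe 9,10,0,1 -> slot 1
Table: [180, 758, -, 95, 178, 799, -, -, 26, 846, 786]
Lookup 921: h=5, probe 5,6 → slot 6 empty, not found.

2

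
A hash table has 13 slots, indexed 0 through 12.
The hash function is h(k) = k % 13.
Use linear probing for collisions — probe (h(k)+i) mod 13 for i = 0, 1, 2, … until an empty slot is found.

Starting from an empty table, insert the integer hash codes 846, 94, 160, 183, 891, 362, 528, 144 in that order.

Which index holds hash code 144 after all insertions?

846 hashes to 1; slot 1 is free -> place at 1.
94 hashes to 3; slot 3 is free -> place at 3.
160 hashes to 4; slot 4 is free -> place at 4.
183 hashes to 1; 1 taken -> place at 2.
891 hashes to 7; slot 7 is free -> place at 7.
362 hashes to 11; slot 11 is free -> place at 11.
528 hashes to 8; slot 8 is free -> place at 8.
144 hashes to 1; 1,2,3,4 taken -> place at 5.
Table: [., 846, 183, 94, 160, 144, ., 891, 528, ., ., 362, .]

5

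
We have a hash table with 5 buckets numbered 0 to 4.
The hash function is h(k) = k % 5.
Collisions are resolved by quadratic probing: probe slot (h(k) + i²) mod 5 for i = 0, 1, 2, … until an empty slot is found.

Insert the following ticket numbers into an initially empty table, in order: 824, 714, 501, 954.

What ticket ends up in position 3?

Insert 824: h=4, slot 4 empty => index 4.
Insert 714: h=4, slot 4 occupied => index 0.
Insert 501: h=1, slot 1 empty => index 1.
Insert 954: h=4, slots 4,0 occupied => index 3.
Table: [714, 501, ., 954, 824]

954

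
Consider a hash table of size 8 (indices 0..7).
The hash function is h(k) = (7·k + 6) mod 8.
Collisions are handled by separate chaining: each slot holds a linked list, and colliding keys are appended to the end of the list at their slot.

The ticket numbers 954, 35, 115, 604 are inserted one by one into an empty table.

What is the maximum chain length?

2

Insert 954: h=4, bucket 4 empty → new chain.
Insert 35: h=3, bucket 3 empty → new chain.
Insert 115: h=3, bucket 3 nonempty → append to chain.
Insert 604: h=2, bucket 2 empty → new chain.
Final buckets:
0: .
1: .
2: 604
3: 35 -> 115
4: 954
5: .
6: .
7: .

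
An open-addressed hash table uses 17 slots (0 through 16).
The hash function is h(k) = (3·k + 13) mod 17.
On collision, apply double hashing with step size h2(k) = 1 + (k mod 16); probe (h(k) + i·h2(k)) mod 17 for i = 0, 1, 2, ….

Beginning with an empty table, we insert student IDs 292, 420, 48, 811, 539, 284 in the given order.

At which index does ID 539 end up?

292 hashes to 5; slot 5 is free → place at 5.
420 hashes to 15; slot 15 is free → place at 15.
48 hashes to 4; slot 4 is free → place at 4.
811 hashes to 15, h2=12; 15 taken → place at 10.
539 hashes to 15, h2=12; 15,10,5 taken → place at 0.
284 hashes to 15, h2=13; 15 taken → place at 11.
Table: [539, -, -, -, 48, 292, -, -, -, -, 811, 284, -, -, -, 420, -]

0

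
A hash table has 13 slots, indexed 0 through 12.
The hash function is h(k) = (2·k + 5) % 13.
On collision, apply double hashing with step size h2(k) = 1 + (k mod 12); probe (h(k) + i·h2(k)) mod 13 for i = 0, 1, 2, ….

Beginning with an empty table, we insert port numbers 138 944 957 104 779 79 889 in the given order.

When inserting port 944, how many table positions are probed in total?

138: h=8 -> slot 8
944: h=8, h2=9, probe 8,4 -> slot 4
957: h=8, h2=10, probe 8,5 -> slot 5
104: h=5, h2=9, probe 5,1 -> slot 1
779: h=3 -> slot 3
79: h=7 -> slot 7
889: h=2 -> slot 2
Table: [-, 104, 889, 779, 944, 957, -, 79, 138, -, -, -, -]

2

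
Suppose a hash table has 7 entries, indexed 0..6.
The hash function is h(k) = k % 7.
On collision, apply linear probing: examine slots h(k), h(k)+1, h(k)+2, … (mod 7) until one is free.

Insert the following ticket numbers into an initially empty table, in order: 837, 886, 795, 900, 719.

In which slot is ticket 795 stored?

6

837 hashes to 4; slot 4 is free => place at 4.
886 hashes to 4; 4 taken => place at 5.
795 hashes to 4; 4,5 taken => place at 6.
900 hashes to 4; 4,5,6 taken => place at 0.
719 hashes to 5; 5,6,0 taken => place at 1.
Table: [900, 719, ∅, ∅, 837, 886, 795]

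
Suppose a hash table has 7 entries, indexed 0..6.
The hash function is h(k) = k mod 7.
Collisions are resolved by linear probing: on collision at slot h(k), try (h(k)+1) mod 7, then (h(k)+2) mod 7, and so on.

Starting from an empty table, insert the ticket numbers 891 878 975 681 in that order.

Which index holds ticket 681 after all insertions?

5

891 hashes to 2; slot 2 is free => place at 2.
878 hashes to 3; slot 3 is free => place at 3.
975 hashes to 2; 2,3 taken => place at 4.
681 hashes to 2; 2,3,4 taken => place at 5.
Table: [∅, ∅, 891, 878, 975, 681, ∅]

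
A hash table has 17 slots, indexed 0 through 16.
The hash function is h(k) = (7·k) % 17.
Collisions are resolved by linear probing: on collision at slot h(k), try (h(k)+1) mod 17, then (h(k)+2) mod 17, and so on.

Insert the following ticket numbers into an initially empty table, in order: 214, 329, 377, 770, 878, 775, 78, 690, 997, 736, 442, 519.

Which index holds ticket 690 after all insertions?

214 hashes to 2; slot 2 is free → place at 2.
329 hashes to 8; slot 8 is free → place at 8.
377 hashes to 4; slot 4 is free → place at 4.
770 hashes to 1; slot 1 is free → place at 1.
878 hashes to 9; slot 9 is free → place at 9.
775 hashes to 2; 2 taken → place at 3.
78 hashes to 2; 2,3,4 taken → place at 5.
690 hashes to 2; 2,3,4,5 taken → place at 6.
997 hashes to 9; 9 taken → place at 10.
736 hashes to 1; 1,2,3,4,5,6 taken → place at 7.
442 hashes to 0; slot 0 is free → place at 0.
519 hashes to 12; slot 12 is free → place at 12.
Table: [442, 770, 214, 775, 377, 78, 690, 736, 329, 878, 997, _, 519, _, _, _, _]

6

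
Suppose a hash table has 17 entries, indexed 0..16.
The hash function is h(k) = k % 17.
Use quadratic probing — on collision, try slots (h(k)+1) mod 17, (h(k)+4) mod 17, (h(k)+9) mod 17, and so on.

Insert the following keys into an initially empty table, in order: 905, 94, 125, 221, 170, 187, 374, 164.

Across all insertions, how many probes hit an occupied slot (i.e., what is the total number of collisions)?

905 hashes to 4; slot 4 is free => place at 4.
94 hashes to 9; slot 9 is free => place at 9.
125 hashes to 6; slot 6 is free => place at 6.
221 hashes to 0; slot 0 is free => place at 0.
170 hashes to 0; 0 taken => place at 1.
187 hashes to 0; 0,1,4,9 taken => place at 16.
374 hashes to 0; 0,1,4,9,16 taken => place at 8.
164 hashes to 11; slot 11 is free => place at 11.
Table: [221, 170, _, _, 905, _, 125, _, 374, 94, _, 164, _, _, _, _, 187]

10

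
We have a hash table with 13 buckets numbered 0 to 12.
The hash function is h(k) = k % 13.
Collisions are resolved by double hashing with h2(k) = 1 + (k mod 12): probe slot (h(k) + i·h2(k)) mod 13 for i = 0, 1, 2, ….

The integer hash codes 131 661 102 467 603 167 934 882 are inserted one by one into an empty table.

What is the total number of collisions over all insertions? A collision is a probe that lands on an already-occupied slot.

8

131: h=1 → slot 1
661: h=11 → slot 11
102: h=11, h2=7, probe 11,5 → slot 5
467: h=12 → slot 12
603: h=5, h2=4, probe 5,9 → slot 9
167: h=11, h2=12, probe 11,10 → slot 10
934: h=11, h2=11, probe 11,9,7 → slot 7
882: h=11, h2=7, probe 11,5,12,6 → slot 6
Table: [—, 131, —, —, —, 102, 882, 934, —, 603, 167, 661, 467]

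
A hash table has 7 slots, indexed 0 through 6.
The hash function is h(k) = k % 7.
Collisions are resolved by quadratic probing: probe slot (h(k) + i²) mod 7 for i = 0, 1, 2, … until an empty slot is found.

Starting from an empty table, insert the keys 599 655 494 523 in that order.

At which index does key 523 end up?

6

599: h=4 -> slot 4
655: h=4, probe 4,5 -> slot 5
494: h=4, probe 4,5,1 -> slot 1
523: h=5, probe 5,6 -> slot 6
Table: [_, 494, _, _, 599, 655, 523]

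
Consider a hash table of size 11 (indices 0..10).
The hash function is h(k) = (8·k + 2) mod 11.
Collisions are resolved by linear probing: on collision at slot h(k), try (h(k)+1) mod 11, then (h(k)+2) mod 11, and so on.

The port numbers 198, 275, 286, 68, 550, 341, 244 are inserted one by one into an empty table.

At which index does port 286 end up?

198: h=2 -> slot 2
275: h=2, probe 2,3 -> slot 3
286: h=2, probe 2,3,4 -> slot 4
68: h=7 -> slot 7
550: h=2, probe 2,3,4,5 -> slot 5
341: h=2, probe 2,3,4,5,6 -> slot 6
244: h=7, probe 7,8 -> slot 8
Table: [—, —, 198, 275, 286, 550, 341, 68, 244, —, —]

4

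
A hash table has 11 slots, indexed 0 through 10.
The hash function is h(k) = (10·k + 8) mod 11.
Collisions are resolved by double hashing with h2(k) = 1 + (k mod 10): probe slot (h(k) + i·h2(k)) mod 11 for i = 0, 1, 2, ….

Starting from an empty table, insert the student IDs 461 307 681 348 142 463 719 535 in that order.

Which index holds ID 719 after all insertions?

3

Insert 461: h=9, slot 9 empty → index 9.
Insert 307: h=9, h2=8, slot 9 occupied → index 6.
Insert 681: h=9, h2=2, slot 9 occupied → index 0.
Insert 348: h=1, slot 1 empty → index 1.
Insert 142: h=9, h2=3, slots 9,1 occupied → index 4.
Insert 463: h=7, slot 7 empty → index 7.
Insert 719: h=4, h2=10, slot 4 occupied → index 3.
Insert 535: h=1, h2=6, slots 1,7 occupied → index 2.
Table: [681, 348, 535, 719, 142, ., 307, 463, ., 461, .]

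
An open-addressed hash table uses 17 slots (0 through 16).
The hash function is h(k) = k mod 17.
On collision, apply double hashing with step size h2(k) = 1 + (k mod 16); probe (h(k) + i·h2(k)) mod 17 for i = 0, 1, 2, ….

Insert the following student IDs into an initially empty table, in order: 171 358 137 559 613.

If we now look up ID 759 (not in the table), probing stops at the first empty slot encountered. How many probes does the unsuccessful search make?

2

171 hashes to 1; slot 1 is free => place at 1.
358 hashes to 1, h2=7; 1 taken => place at 8.
137 hashes to 1, h2=10; 1 taken => place at 11.
559 hashes to 15; slot 15 is free => place at 15.
613 hashes to 1, h2=6; 1 taken => place at 7.
Table: [_, 171, _, _, _, _, _, 613, 358, _, _, 137, _, _, _, 559, _]
Lookup 759: h=11, h2=8, probe 11,2 → slot 2 empty, not found.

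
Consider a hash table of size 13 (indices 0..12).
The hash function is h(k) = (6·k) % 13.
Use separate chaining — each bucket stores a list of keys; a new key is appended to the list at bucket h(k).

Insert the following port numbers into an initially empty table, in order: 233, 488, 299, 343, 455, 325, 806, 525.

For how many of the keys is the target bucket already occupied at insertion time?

4

233 -> bucket 7
488 -> bucket 3
299 -> bucket 0
343 -> bucket 4
455 -> bucket 0 (collision)
325 -> bucket 0 (collision)
806 -> bucket 0 (collision)
525 -> bucket 4 (collision)
Final buckets:
0: 299 -> 455 -> 325 -> 806
1: ∅
2: ∅
3: 488
4: 343 -> 525
5: ∅
6: ∅
7: 233
8: ∅
9: ∅
10: ∅
11: ∅
12: ∅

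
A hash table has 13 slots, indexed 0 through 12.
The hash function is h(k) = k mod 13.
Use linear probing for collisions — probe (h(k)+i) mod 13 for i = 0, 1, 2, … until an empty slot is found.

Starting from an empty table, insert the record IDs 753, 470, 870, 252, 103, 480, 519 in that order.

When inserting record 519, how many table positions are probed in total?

Insert 753: h=12, slot 12 empty -> index 12.
Insert 470: h=2, slot 2 empty -> index 2.
Insert 870: h=12, slot 12 occupied -> index 0.
Insert 252: h=5, slot 5 empty -> index 5.
Insert 103: h=12, slots 12,0 occupied -> index 1.
Insert 480: h=12, slots 12,0,1,2 occupied -> index 3.
Insert 519: h=12, slots 12,0,1,2,3 occupied -> index 4.
Table: [870, 103, 470, 480, 519, 252, -, -, -, -, -, -, 753]

6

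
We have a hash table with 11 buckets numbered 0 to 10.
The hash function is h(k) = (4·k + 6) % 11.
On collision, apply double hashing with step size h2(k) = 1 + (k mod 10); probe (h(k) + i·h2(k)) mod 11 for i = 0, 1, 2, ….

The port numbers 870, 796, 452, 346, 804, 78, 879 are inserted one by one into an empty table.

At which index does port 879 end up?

1

870 hashes to 10; slot 10 is free -> place at 10.
796 hashes to 0; slot 0 is free -> place at 0.
452 hashes to 10, h2=3; 10 taken -> place at 2.
346 hashes to 4; slot 4 is free -> place at 4.
804 hashes to 10, h2=5; 10,4 taken -> place at 9.
78 hashes to 10, h2=9; 10 taken -> place at 8.
879 hashes to 2, h2=10; 2 taken -> place at 1.
Table: [796, 879, 452, —, 346, —, —, —, 78, 804, 870]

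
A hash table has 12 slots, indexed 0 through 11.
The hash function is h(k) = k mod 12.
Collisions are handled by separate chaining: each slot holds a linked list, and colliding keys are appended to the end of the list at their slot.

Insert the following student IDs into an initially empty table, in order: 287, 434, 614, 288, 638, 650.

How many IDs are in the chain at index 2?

4

287 -> bucket 11
434 -> bucket 2
614 -> bucket 2 (collision)
288 -> bucket 0
638 -> bucket 2 (collision)
650 -> bucket 2 (collision)
Final buckets:
0: 288
1: _
2: 434 -> 614 -> 638 -> 650
3: _
4: _
5: _
6: _
7: _
8: _
9: _
10: _
11: 287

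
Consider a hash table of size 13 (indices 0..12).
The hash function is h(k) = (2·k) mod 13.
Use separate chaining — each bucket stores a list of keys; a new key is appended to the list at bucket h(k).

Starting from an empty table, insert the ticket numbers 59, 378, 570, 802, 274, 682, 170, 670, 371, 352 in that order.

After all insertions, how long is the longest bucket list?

4

Insert 59: h=1, bucket 1 empty → new chain.
Insert 378: h=2, bucket 2 empty → new chain.
Insert 570: h=9, bucket 9 empty → new chain.
Insert 802: h=5, bucket 5 empty → new chain.
Insert 274: h=2, bucket 2 nonempty → append to chain.
Insert 682: h=12, bucket 12 empty → new chain.
Insert 170: h=2, bucket 2 nonempty → append to chain.
Insert 670: h=1, bucket 1 nonempty → append to chain.
Insert 371: h=1, bucket 1 nonempty → append to chain.
Insert 352: h=2, bucket 2 nonempty → append to chain.
Final buckets:
0: .
1: 59 -> 670 -> 371
2: 378 -> 274 -> 170 -> 352
3: .
4: .
5: 802
6: .
7: .
8: .
9: 570
10: .
11: .
12: 682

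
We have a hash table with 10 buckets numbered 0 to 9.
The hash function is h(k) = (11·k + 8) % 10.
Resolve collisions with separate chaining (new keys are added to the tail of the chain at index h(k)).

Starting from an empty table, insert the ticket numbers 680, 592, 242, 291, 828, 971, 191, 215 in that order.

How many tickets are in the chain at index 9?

Insert 680: h=8, bucket 8 empty → new chain.
Insert 592: h=0, bucket 0 empty → new chain.
Insert 242: h=0, bucket 0 nonempty → append to chain.
Insert 291: h=9, bucket 9 empty → new chain.
Insert 828: h=6, bucket 6 empty → new chain.
Insert 971: h=9, bucket 9 nonempty → append to chain.
Insert 191: h=9, bucket 9 nonempty → append to chain.
Insert 215: h=3, bucket 3 empty → new chain.
Final buckets:
0: 592 -> 242
1: ∅
2: ∅
3: 215
4: ∅
5: ∅
6: 828
7: ∅
8: 680
9: 291 -> 971 -> 191

3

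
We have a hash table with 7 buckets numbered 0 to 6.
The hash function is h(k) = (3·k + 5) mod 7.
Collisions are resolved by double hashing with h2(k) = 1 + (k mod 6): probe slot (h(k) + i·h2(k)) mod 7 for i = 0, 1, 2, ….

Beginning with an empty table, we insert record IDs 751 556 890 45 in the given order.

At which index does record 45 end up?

5

751: h=4 => slot 4
556: h=0 => slot 0
890: h=1 => slot 1
45: h=0, h2=4, probe 0,4,1,5 => slot 5
Table: [556, 890, _, _, 751, 45, _]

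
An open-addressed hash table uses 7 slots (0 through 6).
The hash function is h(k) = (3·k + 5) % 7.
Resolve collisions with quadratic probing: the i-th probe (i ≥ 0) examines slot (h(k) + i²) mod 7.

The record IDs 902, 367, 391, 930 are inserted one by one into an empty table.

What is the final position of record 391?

3

Insert 902: h=2, slot 2 empty => index 2.
Insert 367: h=0, slot 0 empty => index 0.
Insert 391: h=2, slot 2 occupied => index 3.
Insert 930: h=2, slots 2,3 occupied => index 6.
Table: [367, ∅, 902, 391, ∅, ∅, 930]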